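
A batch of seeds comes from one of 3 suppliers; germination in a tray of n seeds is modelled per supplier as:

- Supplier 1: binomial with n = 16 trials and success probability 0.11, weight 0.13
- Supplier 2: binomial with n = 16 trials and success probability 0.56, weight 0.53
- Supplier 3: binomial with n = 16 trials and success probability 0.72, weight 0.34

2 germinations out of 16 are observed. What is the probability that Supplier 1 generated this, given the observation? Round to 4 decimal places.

0.9945

By Bayes' theorem, P(k | x) = w_k f_k(x) / Σ_j w_j f_j(x).
Binomial probabilities:
  L_1 = 0.284071
  L_2 = 0.000383614
  L_3 = 1.13255e-06
Prior × likelihood for each component:
  w_1·L_1 = 0.13 × 0.284071 = 0.0369292
  w_2·L_2 = 0.53 × 0.000383614 = 0.000203316
  w_3·L_3 = 0.34 × 1.13255e-06 = 3.85068e-07
Normaliser: 0.0369292 + 0.000203316 + 3.85068e-07 = 0.0371329
P(Supplier 1 | x) = 0.0369292 / 0.0371329 ≈ 0.9945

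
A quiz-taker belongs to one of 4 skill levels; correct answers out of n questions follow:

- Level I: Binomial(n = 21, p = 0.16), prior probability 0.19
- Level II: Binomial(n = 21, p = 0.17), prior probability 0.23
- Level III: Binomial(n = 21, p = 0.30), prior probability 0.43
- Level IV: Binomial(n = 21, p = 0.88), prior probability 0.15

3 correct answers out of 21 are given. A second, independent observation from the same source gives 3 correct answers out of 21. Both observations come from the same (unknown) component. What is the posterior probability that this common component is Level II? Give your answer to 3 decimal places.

Apply Bayes' rule: the posterior for each component is proportional to its prior times its likelihood at x.
Since both observations come from the same component, the likelihood for component k is f_k(x₁)·f_k(x₂).
  p_I = [C(21,3)·0.16^3·0.84^18 = 1330·0.004096·0.0433538 = 0.236178] × [0.236178] = 0.0557799
  p_II = [C(21,3)·0.17^3·0.83^18 = 1330·0.004913·0.0349467 = 0.228352] × [0.228352] = 0.0521445
  p_III = [C(21,3)·0.30^3·0.70^18 = 1330·0.027·0.00162841 = 0.0584763] × [0.0584763] = 0.00341948
  p_IV = [C(21,3)·0.88^3·0.12^18 = 1330·0.681472·2.66233e-17 = 2.41303e-14] × [2.41303e-14] = 5.8227e-28
Multiply by the mixture weights:
  π_I·p_I = 0.19 × 0.0557799 = 0.0105982
  π_II·p_II = 0.23 × 0.0521445 = 0.0119932
  π_III·p_III = 0.43 × 0.00341948 = 0.00147038
  π_IV·p_IV = 0.15 × 5.8227e-28 = 8.73405e-29
Marginal: 0.0105982 + 0.0119932 + 0.00147038 + 8.73405e-29 = 0.0240618
Responsibility of Level II: 0.0119932 / 0.0240618 ≈ 0.498

0.498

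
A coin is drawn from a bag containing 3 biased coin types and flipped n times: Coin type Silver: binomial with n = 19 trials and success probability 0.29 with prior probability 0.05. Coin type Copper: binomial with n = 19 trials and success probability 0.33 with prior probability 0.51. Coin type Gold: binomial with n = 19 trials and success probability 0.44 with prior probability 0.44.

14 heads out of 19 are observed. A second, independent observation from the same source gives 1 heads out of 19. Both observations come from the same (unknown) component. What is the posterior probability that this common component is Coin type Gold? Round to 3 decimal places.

The responsibility of component k is π_k f_k(x) divided by Σ_j π_j f_j(x).
Since both observations come from the same component, the likelihood for component k is f_k(x₁)·f_k(x₂).
  f_Silver = [C(19,14)·0.29^14·0.71^5 = 11628·2.97558e-08·0.180423 = 6.24265e-05] × [0.0115825] = 7.23054e-07
  f_Copper = [C(19,14)·0.33^14·0.67^5 = 11628·1.81633e-07·0.135013 = 0.000285151] × [0.00464103] = 1.32339e-06
  f_Gold = [C(19,14)·0.44^14·0.56^5 = 11628·1.01938e-05·0.0550732 = 0.00652804] × [0.00024524] = 1.60093e-06
Unnormalised posteriors:
  π_Silver·f_Silver = 0.05 × 7.23054e-07 = 3.61527e-08
  π_Copper·f_Copper = 0.51 × 1.32339e-06 = 6.74929e-07
  π_Gold·f_Gold = 0.44 × 1.60093e-06 = 7.04411e-07
Sum: 3.61527e-08 + 6.74929e-07 + 7.04411e-07 = 1.41549e-06
So the posterior for Coin type Gold is 7.04411e-07 / 1.41549e-06 ≈ 0.498.

0.498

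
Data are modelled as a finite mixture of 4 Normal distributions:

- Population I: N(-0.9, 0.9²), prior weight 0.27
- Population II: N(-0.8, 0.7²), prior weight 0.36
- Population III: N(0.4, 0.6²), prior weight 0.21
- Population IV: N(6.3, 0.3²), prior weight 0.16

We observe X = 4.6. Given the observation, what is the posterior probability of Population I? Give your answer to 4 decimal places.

0.0394

The responsibility of component k is w_k f_k(x) divided by Σ_j w_j f_j(x).
Evaluate each component's likelihood at the observed value:
  f_I = (1/(0.9·√(2π)))·exp(−(4.6−-0.9)²/(2·0.9²)) = 0.443269·exp(-18.67284) = 3.44474e-09
  f_II = (1/(0.7·√(2π)))·exp(−(4.6−-0.8)²/(2·0.7²)) = 0.569918·exp(-29.75510) = 6.81295e-14
  f_III = (1/(0.6·√(2π)))·exp(−(4.6−0.4)²/(2·0.6²)) = 0.664904·exp(-24.50000) = 1.52245e-11
  f_IV = (1/(0.3·√(2π)))·exp(−(4.6−6.3)²/(2·0.3²)) = 1.329808·exp(-16.05556) = 1.41563e-07
Prior × likelihood for each component:
  w_I·f_I = 0.27 × 3.44474e-09 = 9.3008e-10
  w_II·f_II = 0.36 × 6.81295e-14 = 2.45266e-14
  w_III·f_III = 0.21 × 1.52245e-11 = 3.19715e-12
  w_IV·f_IV = 0.16 × 1.41563e-07 = 2.26501e-08
Denominator: 9.3008e-10 + 2.45266e-14 + 3.19715e-12 + 2.26501e-08 = 2.35834e-08
P(Population I | 4.6) = 9.3008e-10 / 2.35834e-08 ≈ 0.0394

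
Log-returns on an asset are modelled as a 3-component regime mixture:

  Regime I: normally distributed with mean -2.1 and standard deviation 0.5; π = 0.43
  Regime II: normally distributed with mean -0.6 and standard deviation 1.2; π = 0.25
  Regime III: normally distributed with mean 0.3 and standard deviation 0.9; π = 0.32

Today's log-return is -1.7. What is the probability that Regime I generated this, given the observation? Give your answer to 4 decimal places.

The responsibility of component k is π_k f_k(x) divided by Σ_j π_j f_j(x).
Evaluate each component's likelihood at the observed value:
  p_I = (1/(0.5·√(2π)))·exp(−(-1.7−-2.1)²/(2·0.5²)) = 0.797885·exp(-0.32000) = 0.579383
  p_II = (1/(1.2·√(2π)))·exp(−(-1.7−-0.6)²/(2·1.2²)) = 0.332452·exp(-0.42014) = 0.218406
  p_III = (1/(0.9·√(2π)))·exp(−(-1.7−0.3)²/(2·0.9²)) = 0.443269·exp(-2.46914) = 0.0375263
Prior × likelihood for each component:
  π_I·p_I = 0.43 × 0.579383 = 0.249135
  π_II·p_II = 0.25 × 0.218406 = 0.0546015
  π_III·p_III = 0.32 × 0.0375263 = 0.0120084
Marginal: 0.249135 + 0.0546015 + 0.0120084 = 0.315745
So the posterior for Regime I is 0.249135 / 0.315745 ≈ 0.7890.

0.7890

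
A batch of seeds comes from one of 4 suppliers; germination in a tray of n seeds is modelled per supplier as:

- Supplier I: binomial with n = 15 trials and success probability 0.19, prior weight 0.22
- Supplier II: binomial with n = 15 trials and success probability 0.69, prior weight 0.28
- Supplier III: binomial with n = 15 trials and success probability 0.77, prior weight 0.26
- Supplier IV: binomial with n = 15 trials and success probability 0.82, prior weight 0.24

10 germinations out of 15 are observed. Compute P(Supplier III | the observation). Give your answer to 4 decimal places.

0.3217

Apply Bayes' rule: the posterior for each component is proportional to its prior times its likelihood at x.
Evaluate each component's likelihood at the observed value:
  L_I = 6.41973e-05
  L_II = 0.210307
  L_III = 0.141613
  L_IV = 0.0779931
Unnormalised posteriors:
  P(Z=I)·L_I = 0.22 × 6.41973e-05 = 1.41234e-05
  P(Z=II)·L_II = 0.28 × 0.210307 = 0.0588861
  P(Z=III)·L_III = 0.26 × 0.141613 = 0.0368193
  P(Z=IV)·L_IV = 0.24 × 0.0779931 = 0.0187184
Denominator: 1.41234e-05 + 0.0588861 + 0.0368193 + 0.0187184 = 0.114438
Responsibility of Supplier III: 0.0368193 / 0.114438 ≈ 0.3217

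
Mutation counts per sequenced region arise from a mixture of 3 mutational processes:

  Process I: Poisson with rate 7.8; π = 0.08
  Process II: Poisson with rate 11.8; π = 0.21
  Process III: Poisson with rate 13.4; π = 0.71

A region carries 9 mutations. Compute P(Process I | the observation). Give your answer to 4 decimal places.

By Bayes' theorem, P(k | x) = w_k f_k(x) / Σ_j w_j f_j(x).
Component likelihoods at x = 9 mutations:
  f_I = e^(−7.8)·7.8^9/9! = 0.120668
  f_II = e^(−11.8)·11.8^9/9! = 0.0917276
  f_III = e^(−13.4)·13.4^9/9! = 0.0581613
Prior × likelihood for each component:
  w_I·f_I = 0.08 × 0.120668 = 0.00965342
  w_II·f_II = 0.21 × 0.0917276 = 0.0192628
  w_III·f_III = 0.71 × 0.0581613 = 0.0412945
Sum: 0.00965342 + 0.0192628 + 0.0412945 = 0.0702107
So the posterior for Process I is 0.00965342 / 0.0702107 ≈ 0.1375.

0.1375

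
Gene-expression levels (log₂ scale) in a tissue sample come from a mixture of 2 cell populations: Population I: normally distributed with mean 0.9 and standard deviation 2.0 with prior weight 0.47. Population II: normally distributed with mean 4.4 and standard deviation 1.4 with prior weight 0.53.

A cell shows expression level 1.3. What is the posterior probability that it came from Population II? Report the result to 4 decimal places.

Apply Bayes' rule: the posterior for each component is proportional to its prior times its likelihood at x.
Normal densities:
  p_I = 0.195521
  p_II = 0.0245525
Unnormalised posteriors:
  w_I·p_I = 0.47 × 0.195521 = 0.091895
  w_II·p_II = 0.53 × 0.0245525 = 0.0130128
Sum: 0.091895 + 0.0130128 = 0.104908
P(Population II | 1.3) = 0.0130128 / 0.104908 ≈ 0.1240

0.1240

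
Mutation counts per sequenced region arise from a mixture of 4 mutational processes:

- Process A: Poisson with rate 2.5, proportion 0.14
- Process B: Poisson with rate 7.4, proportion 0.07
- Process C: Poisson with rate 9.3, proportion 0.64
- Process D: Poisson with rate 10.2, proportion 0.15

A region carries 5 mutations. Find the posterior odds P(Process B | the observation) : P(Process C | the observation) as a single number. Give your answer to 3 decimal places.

Only the two components matter; the odds are (w_i f_i(x)) / (w_j f_j(x)).
Component likelihoods at x = 5 mutations:
  L_A = e^(−2.5)·2.5^5/5! = 0.0668009
  L_B = e^(−7.4)·7.4^5/5! = 0.113031
  L_C = e^(−9.3)·9.3^5/5! = 0.0530023
  L_D = e^(−10.2)·10.2^5/5! = 0.0341992
0.00791218 / 0.0339215 ≈ 0.233

0.233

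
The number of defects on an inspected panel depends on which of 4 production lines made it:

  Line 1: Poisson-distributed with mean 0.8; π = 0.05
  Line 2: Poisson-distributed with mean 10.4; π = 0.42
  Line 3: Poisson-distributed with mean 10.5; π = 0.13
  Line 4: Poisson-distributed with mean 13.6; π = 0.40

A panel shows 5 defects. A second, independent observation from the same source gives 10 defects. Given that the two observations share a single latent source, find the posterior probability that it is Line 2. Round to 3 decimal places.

0.724

Apply Bayes' rule: the posterior for each component is proportional to its prior times its likelihood at x.
Since both observations come from the same component, the likelihood for component k is f_k(x₁)·f_k(x₂).
  f_1 = [e^(−0.8)·0.8^5/5! = 0.00122697] × [1.32954e-08] = 1.6313e-11
  f_2 = [e^(−10.4)·10.4^5/5! = 0.0308548] × [0.124139] = 0.00383028
  f_3 = [e^(−10.5)·10.5^5/5! = 0.0292869] × [0.123606] = 0.00362002
  f_4 = [e^(−13.6)·13.6^5/5! = 0.00480959] × [0.0739982] = 0.000355901
Weight by the priors:
  π_1·f_1 = 0.05 × 1.6313e-11 = 8.15651e-13
  π_2·f_2 = 0.42 × 0.00383028 = 0.00160872
  π_3·f_3 = 0.13 × 0.00362002 = 0.000470603
  π_4·f_4 = 0.40 × 0.000355901 = 0.00014236
Evidence: 8.15651e-13 + 0.00160872 + 0.000470603 + 0.00014236 = 0.00222168
Responsibility of Line 2: 0.00160872 / 0.00222168 ≈ 0.724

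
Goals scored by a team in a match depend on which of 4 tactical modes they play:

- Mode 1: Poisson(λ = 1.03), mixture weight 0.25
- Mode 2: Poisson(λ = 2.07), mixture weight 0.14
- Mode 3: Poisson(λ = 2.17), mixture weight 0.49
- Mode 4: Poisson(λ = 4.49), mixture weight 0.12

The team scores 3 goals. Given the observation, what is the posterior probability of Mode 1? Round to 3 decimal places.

0.103

By Bayes' theorem, P(k | x) = π_k f_k(x) / Σ_j π_j f_j(x).
Poisson probabilities:
  f_1 = 0.0650185
  f_2 = 0.186539
  f_3 = 0.19445
  f_4 = 0.16928
Weight by the priors:
  π_1·f_1 = 0.25 × 0.0650185 = 0.0162546
  π_2·f_2 = 0.14 × 0.186539 = 0.0261155
  π_3·f_3 = 0.49 × 0.19445 = 0.0952807
  π_4·f_4 = 0.12 × 0.16928 = 0.0203136
Evidence: 0.0162546 + 0.0261155 + 0.0952807 + 0.0203136 = 0.157964
P(Mode 1 | 3 goals) ≈ 0.103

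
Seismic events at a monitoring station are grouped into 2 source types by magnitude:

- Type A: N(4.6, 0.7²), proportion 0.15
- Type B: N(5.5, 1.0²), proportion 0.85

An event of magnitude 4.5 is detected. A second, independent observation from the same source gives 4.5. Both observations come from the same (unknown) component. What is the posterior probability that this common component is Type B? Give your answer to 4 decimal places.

Apply Bayes' rule: the posterior for each component is proportional to its prior times its likelihood at x.
Since both observations come from the same component, the likelihood for component k is f_k(x₁)·f_k(x₂).
  p_A = [(1/(0.7·√(2π)))·exp(−(4.5−4.6)²/(2·0.7²)) = 0.569918·exp(-0.01020) = 0.564132] × [0.564132] = 0.318244
  p_B = [(1/(1.0·√(2π)))·exp(−(4.5−5.5)²/(2·1.0²)) = 0.398942·exp(-0.50000) = 0.241971] × [0.241971] = 0.0585498
Prior × likelihood for each component:
  w_A·p_A = 0.15 × 0.318244 = 0.0477367
  w_B·p_B = 0.85 × 0.0585498 = 0.0497674
Normaliser: 0.0477367 + 0.0497674 = 0.097504
So the posterior for Type B is 0.0497674 / 0.097504 ≈ 0.5104.

0.5104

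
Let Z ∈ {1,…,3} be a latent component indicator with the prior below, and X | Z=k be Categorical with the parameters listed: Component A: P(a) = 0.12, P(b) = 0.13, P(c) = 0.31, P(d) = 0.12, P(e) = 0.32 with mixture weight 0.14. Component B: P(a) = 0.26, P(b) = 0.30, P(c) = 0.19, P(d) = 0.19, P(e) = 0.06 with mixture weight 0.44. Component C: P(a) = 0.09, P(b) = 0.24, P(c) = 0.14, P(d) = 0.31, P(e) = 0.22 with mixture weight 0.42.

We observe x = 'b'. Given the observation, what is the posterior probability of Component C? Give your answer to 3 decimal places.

0.402

Posterior ∝ prior × likelihood, so P(k | x) ∝ P(Z=k) f_k(x); normalise over all components.
Categorical probabilities:
  f_A = P(b | comp) = 0.13
  f_B = P(b | comp) = 0.30
  f_C = P(b | comp) = 0.24
Multiply by the mixture weights:
  P(Z=A)·f_A = 0.14 × 0.13 = 0.0182
  P(Z=B)·f_B = 0.44 × 0.3 = 0.132
  P(Z=C)·f_C = 0.42 × 0.24 = 0.1008
Marginal: 0.0182 + 0.132 + 0.1008 = 0.251
P(Component C | x) = 0.1008 / 0.251 ≈ 0.402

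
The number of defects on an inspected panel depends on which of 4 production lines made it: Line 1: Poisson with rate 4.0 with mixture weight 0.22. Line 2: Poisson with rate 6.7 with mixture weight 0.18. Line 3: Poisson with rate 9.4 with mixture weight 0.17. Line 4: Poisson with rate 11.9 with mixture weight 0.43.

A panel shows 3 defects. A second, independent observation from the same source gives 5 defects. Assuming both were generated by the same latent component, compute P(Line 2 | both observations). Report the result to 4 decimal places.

0.1839

P(component k | x) = π_k·f_k(x) / marginal(x), where marginal(x) = Σ_j π_j·f_j(x).
Since both observations come from the same component, the likelihood for component k is f_k(x₁)·f_k(x₂).
  L_1 = [0.195367] × [0.156293] = 0.0305346
  L_2 = [0.0617021] × [0.13849] = 0.00854515
  L_3 = [0.0114515] × [0.0505929] = 0.000579367
  L_4 = [0.00190715] × [0.0135036] = 2.57534e-05
Prior × likelihood for each component:
  π_1·L_1 = 0.22 × 0.0305346 = 0.0067176
  π_2·L_2 = 0.18 × 0.00854515 = 0.00153813
  π_3·L_3 = 0.17 × 0.000579367 = 9.84925e-05
  π_4·L_4 = 0.43 × 2.57534e-05 = 1.1074e-05
Sum: 0.0067176 + 0.00153813 + 9.84925e-05 + 1.1074e-05 = 0.0083653
P(Line 2 | data) = 0.00153813 / 0.0083653 ≈ 0.1839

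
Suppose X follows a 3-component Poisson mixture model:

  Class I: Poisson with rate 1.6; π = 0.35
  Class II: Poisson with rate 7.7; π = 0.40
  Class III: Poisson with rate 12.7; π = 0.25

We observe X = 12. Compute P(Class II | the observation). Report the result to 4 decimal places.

0.3694

P(component k | x) = π_k·f_k(x) / marginal(x), where marginal(x) = Σ_j π_j·f_j(x).
Component likelihoods at x = 12:
  L_I = e^(−1.6)·1.6^12/12! = 1.1864e-07
  L_II = e^(−7.7)·7.7^12/12! = 0.0410662
  L_III = e^(−12.7)·12.7^12/12! = 0.112142
Prior × likelihood for each component:
  π_I·L_I = 0.35 × 1.1864e-07 = 4.1524e-08
  π_II·L_II = 0.40 × 0.0410662 = 0.0164265
  π_III·L_III = 0.25 × 0.112142 = 0.0280355
Evidence: 4.1524e-08 + 0.0164265 + 0.0280355 = 0.044462
So the posterior for Class II is 0.0164265 / 0.044462 ≈ 0.3694.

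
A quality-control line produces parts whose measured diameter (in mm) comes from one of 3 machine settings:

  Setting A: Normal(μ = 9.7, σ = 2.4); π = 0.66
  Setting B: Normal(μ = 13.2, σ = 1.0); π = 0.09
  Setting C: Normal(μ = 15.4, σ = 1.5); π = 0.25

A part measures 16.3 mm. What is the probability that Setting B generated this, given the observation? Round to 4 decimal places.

0.0050

Apply Bayes' rule: the posterior for each component is proportional to its prior times its likelihood at x.
Component likelihoods at x = 16.3 mm:
  L_A = 0.00378898
  L_B = 0.00326682
  L_C = 0.22215
Prior × likelihood for each component:
  π_A·L_A = 0.66 × 0.00378898 = 0.00250073
  π_B·L_B = 0.09 × 0.00326682 = 0.000294014
  π_C·L_C = 0.25 × 0.22215 = 0.0555374
Evidence: 0.00250073 + 0.000294014 + 0.0555374 = 0.0583322
Responsibility of Setting B: 0.000294014 / 0.0583322 ≈ 0.0050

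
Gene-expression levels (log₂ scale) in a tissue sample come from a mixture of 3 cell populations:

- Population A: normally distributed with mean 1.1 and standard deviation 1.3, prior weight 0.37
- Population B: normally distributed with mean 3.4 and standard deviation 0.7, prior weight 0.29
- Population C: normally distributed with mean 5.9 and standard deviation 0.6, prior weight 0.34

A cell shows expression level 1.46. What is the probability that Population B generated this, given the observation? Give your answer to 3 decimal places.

By Bayes' theorem, P(k | x) = π_k f_k(x) / Σ_j π_j f_j(x).
Evaluate each component's likelihood at the observed value:
  L_A = 0.295335
  L_B = 0.0122446
  L_C = 8.54626e-13
Weight by the priors:
  π_A·L_A = 0.37 × 0.295335 = 0.109274
  π_B·L_B = 0.29 × 0.0122446 = 0.00355093
  π_C·L_C = 0.34 × 8.54626e-13 = 2.90573e-13
Sum: 0.109274 + 0.00355093 + 2.90573e-13 = 0.112825
P(Population B | the observation) ≈ 0.031

0.031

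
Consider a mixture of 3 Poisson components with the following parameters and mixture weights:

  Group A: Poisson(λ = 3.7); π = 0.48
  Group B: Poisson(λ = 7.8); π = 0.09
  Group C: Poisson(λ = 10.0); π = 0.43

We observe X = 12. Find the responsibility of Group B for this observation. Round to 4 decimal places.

By Bayes' theorem, P(k | x) = π_k f_k(x) / Σ_j π_j f_j(x).
Evaluate each component's likelihood at the observed value:
  p_A = 0.000339777
  p_B = 0.0433812
  p_C = 0.0947803
Multiply by the mixture weights:
  π_A·p_A = 0.48 × 0.000339777 = 0.000163093
  π_B·p_B = 0.09 × 0.0433812 = 0.00390431
  π_C·p_C = 0.43 × 0.0947803 = 0.0407555
Denominator: 0.000163093 + 0.00390431 + 0.0407555 = 0.0448229
P(Group B | data) ≈ 0.0871

0.0871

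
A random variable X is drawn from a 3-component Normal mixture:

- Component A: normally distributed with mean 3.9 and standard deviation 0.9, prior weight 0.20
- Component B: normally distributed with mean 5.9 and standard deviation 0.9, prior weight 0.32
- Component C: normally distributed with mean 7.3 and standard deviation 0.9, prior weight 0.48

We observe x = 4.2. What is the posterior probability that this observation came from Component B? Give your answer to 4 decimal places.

P(component k | x) = π_k·f_k(x) / marginal(x), where marginal(x) = Σ_j π_j·f_j(x).
Component likelihoods at x = 4.2:
  L_A = 0.419315
  L_B = 0.0744574
  L_C = 0.00117595
Multiply by the mixture weights:
  π_A·L_A = 0.20 × 0.419315 = 0.0838629
  π_B·L_B = 0.32 × 0.0744574 = 0.0238264
  π_C·L_C = 0.48 × 0.00117595 = 0.000564457
Denominator: 0.0838629 + 0.0238264 + 0.000564457 = 0.108254
Responsibility of Component B: 0.0238264 / 0.108254 ≈ 0.2201

0.2201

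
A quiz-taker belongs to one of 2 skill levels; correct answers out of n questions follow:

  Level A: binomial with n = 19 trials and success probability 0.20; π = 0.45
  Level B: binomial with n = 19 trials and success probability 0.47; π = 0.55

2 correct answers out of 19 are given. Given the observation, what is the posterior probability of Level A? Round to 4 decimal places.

0.9939

Apply Bayes' rule: the posterior for each component is proportional to its prior times its likelihood at x.
Component likelihoods at x = 2 correct answers out of 19:
  L_A = C(19,2)·0.20^2·0.80^17 = 171·0.04·0.022518 = 0.154023
  L_B = C(19,2)·0.47^2·0.53^17 = 171·0.2209·2.05442e-05 = 0.000776036
Weight by the priors:
  π_A·L_A = 0.45 × 0.154023 = 0.0693104
  π_B·L_B = 0.55 × 0.000776036 = 0.00042682
Evidence: 0.0693104 + 0.00042682 = 0.0697372
So the posterior for Level A is 0.0693104 / 0.0697372 ≈ 0.9939.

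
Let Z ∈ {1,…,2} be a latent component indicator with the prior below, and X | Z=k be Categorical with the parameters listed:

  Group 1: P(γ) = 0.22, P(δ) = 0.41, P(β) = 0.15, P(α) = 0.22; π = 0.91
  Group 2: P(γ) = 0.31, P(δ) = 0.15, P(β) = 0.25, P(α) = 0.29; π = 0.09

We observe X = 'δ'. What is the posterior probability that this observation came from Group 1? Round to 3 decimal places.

The responsibility of component k is P(Z=k) f_k(x) divided by Σ_j P(Z=j) f_j(x).
Categorical probabilities:
  L_1 = P(δ | comp) = 0.41
  L_2 = P(δ | comp) = 0.15
Weight by the priors:
  P(Z=1)·L_1 = 0.91 × 0.41 = 0.3731
  P(Z=2)·L_2 = 0.09 × 0.15 = 0.0135
Evidence: 0.3731 + 0.0135 = 0.3866
So the posterior for Group 1 is 0.3731 / 0.3866 ≈ 0.965.

0.965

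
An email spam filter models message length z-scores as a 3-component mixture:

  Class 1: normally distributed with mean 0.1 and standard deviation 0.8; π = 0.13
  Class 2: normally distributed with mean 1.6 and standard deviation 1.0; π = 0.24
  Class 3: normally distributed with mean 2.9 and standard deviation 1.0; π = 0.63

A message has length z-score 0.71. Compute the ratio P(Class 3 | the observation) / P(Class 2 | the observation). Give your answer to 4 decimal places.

0.3545

Since P(k|x) ∝ π_k f_k(x), the posterior odds are π_i f_i(x) / (π_j f_j(x)).
Normal densities:
  L_1 = 0.37288
  L_2 = 0.268477
  L_3 = 0.0362619
Odds = (0.63/0.24) × (0.0362619/0.268477) = 2.625 × 0.135065 ≈ 0.3545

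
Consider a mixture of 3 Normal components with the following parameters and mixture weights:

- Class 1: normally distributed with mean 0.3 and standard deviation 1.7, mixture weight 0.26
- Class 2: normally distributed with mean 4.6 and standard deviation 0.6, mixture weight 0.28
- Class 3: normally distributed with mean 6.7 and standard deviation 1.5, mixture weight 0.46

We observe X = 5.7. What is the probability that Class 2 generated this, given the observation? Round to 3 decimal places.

By Bayes' theorem, P(k | x) = π_k f_k(x) / Σ_j π_j f_j(x).
Evaluate each component's likelihood at the observed value:
  L_1 = (1/(1.7·√(2π)))·exp(−(5.7−0.3)²/(2·1.7²)) = 0.234672·exp(-5.04498) = 0.00151166
  L_2 = (1/(0.6·√(2π)))·exp(−(5.7−4.6)²/(2·0.6²)) = 0.664904·exp(-1.68056) = 0.123852
  L_3 = (1/(1.5·√(2π)))·exp(−(5.7−6.7)²/(2·1.5²)) = 0.265962·exp(-0.22222) = 0.212965
Multiply by the mixture weights:
  π_1·L_1 = 0.26 × 0.00151166 = 0.000393031
  π_2·L_2 = 0.28 × 0.123852 = 0.0346785
  π_3·L_3 = 0.46 × 0.212965 = 0.0979641
Marginal: 0.000393031 + 0.0346785 + 0.0979641 = 0.133036
P(Class 2 | 5.7) = 0.0346785 / 0.133036 ≈ 0.261

0.261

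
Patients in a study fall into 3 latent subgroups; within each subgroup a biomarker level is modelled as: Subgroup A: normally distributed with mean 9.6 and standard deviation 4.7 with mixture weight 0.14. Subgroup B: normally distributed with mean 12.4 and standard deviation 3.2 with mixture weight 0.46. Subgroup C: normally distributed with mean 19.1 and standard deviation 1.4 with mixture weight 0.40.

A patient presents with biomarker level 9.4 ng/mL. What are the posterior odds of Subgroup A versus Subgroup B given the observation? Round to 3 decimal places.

Since P(k|x) ∝ w_k f_k(x), the posterior odds are w_i f_i(x) / (w_j f_j(x)).
Evaluate each component's likelihood at the observed value:
  p_A = (1/(4.7·√(2π)))·exp(−(9.4−9.6)²/(2·4.7²)) = 0.084881·exp(-0.00091) = 0.0848045
  p_B = (1/(3.2·√(2π)))·exp(−(9.4−12.4)²/(2·3.2²)) = 0.124669·exp(-0.43945) = 0.0803356
  p_C = (1/(1.4·√(2π)))·exp(−(9.4−19.1)²/(2·1.4²)) = 0.284959·exp(-24.00255) = 1.07302e-11
0.0118726 / 0.0369544 ≈ 0.321

0.321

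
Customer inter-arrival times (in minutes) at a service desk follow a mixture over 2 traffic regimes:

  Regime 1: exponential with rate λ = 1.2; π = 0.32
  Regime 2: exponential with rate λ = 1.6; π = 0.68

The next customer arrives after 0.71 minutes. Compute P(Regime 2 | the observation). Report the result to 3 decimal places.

The responsibility of component k is w_k f_k(x) divided by Σ_j w_j f_j(x).
Evaluate each component's likelihood at the observed value:
  L_1 = 0.511873
  L_2 = 0.513761
Weight by the priors:
  w_1·L_1 = 0.32 × 0.511873 = 0.163799
  w_2·L_2 = 0.68 × 0.513761 = 0.349358
Sum: 0.163799 + 0.349358 = 0.513157
So the posterior for Regime 2 is 0.349358 / 0.513157 ≈ 0.681.

0.681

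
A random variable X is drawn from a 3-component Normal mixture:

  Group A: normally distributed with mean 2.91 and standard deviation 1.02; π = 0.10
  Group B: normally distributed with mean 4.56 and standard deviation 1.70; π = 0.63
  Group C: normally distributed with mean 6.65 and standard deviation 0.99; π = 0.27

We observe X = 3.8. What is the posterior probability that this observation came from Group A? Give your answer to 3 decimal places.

0.165

Apply Bayes' rule: the posterior for each component is proportional to its prior times its likelihood at x.
Normal densities:
  p_A = (1/(1.02·√(2π)))·exp(−(3.8−2.91)²/(2·1.02²)) = 0.391120·exp(-0.38067) = 0.267292
  p_B = (1/(1.70·√(2π)))·exp(−(3.8−4.56)²/(2·1.70²)) = 0.234672·exp(-0.09993) = 0.212355
  p_C = (1/(0.99·√(2π)))·exp(−(3.8−6.65)²/(2·0.99²)) = 0.402972·exp(-4.14371) = 0.0063927
Multiply by the mixture weights:
  π_A·p_A = 0.10 × 0.267292 = 0.0267292
  π_B·p_B = 0.63 × 0.212355 = 0.133783
  π_C·p_C = 0.27 × 0.0063927 = 0.00172603
Sum: 0.0267292 + 0.133783 + 0.00172603 = 0.162239
P(Group A | data) = 0.0267292 / 0.162239 ≈ 0.165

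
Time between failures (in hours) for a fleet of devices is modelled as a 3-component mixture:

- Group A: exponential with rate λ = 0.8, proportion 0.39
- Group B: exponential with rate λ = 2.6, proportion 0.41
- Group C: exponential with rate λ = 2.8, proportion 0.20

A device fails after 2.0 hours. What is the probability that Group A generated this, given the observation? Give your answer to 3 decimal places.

0.888

Posterior ∝ prior × likelihood, so P(k | x) ∝ w_k f_k(x); normalise over all components.
Evaluate each component's likelihood at the observed value:
  L_A = 0.8·e^(−0.8·2.0) = 0.8·e^(−1.6000) = 0.161517
  L_B = 2.6·e^(−2.6·2.0) = 2.6·e^(−5.2000) = 0.0143431
  L_C = 2.8·e^(−2.8·2.0) = 2.8·e^(−5.6000) = 0.010354
Prior × likelihood for each component:
  w_A·L_A = 0.39 × 0.161517 = 0.0629917
  w_B·L_B = 0.41 × 0.0143431 = 0.00588066
  w_C·L_C = 0.20 × 0.010354 = 0.0020708
Marginal: 0.0629917 + 0.00588066 + 0.0020708 = 0.0709432
P(Group A | x) = 0.0629917 / 0.0709432 ≈ 0.888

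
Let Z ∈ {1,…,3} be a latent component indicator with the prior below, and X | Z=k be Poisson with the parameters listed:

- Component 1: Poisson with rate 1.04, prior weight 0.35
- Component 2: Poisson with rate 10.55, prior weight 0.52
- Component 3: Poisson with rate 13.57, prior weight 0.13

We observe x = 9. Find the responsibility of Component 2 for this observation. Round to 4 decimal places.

P(component k | x) = w_k·f_k(x) / marginal(x), where marginal(x) = Σ_j w_j·f_j(x).
Poisson probabilities:
  L_1 = 1.38634e-06
  L_2 = 0.11687
  L_3 = 0.0549641
Prior × likelihood for each component:
  w_1·L_1 = 0.35 × 1.38634e-06 = 4.8522e-07
  w_2·L_2 = 0.52 × 0.11687 = 0.0607723
  w_3·L_3 = 0.13 × 0.0549641 = 0.00714534
Normaliser: 4.8522e-07 + 0.0607723 + 0.00714534 = 0.0679181
So the posterior for Component 2 is 0.0607723 / 0.0679181 ≈ 0.8948.

0.8948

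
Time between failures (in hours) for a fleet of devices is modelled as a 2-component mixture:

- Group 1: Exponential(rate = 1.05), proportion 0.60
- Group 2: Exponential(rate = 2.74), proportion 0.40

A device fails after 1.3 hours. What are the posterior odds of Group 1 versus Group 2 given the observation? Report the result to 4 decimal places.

5.1722

The posterior odds equal the prior odds times the likelihood ratio: (P(Z=i)/P(Z=j))·(f_i(x)/f_j(x)).
Component likelihoods at x = 1.3 hours:
  f_1 = 1.05·e^(−1.05·1.3) = 1.05·e^(−1.3650) = 0.26815
  f_2 = 2.74·e^(−2.74·1.3) = 2.74·e^(−3.5620) = 0.0777667
Posterior odds = (P(Z=1)·f_1) / (P(Z=2)·f_2) = (0.60·0.26815) / (0.40·0.0777667) = 0.16089 / 0.0311067 ≈ 5.1722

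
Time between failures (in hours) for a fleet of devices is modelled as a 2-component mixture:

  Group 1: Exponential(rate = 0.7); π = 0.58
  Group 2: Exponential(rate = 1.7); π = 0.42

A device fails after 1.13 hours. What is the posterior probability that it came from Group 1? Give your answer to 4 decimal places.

0.6377

Posterior ∝ prior × likelihood, so P(k | x) ∝ π_k f_k(x); normalise over all components.
Evaluate each component's likelihood at the observed value:
  f_1 = 0.317374
  f_2 = 0.248983
Multiply by the mixture weights:
  π_1·f_1 = 0.58 × 0.317374 = 0.184077
  π_2·f_2 = 0.42 × 0.248983 = 0.104573
Sum: 0.184077 + 0.104573 = 0.28865
P(Group 1 | the observation) ≈ 0.6377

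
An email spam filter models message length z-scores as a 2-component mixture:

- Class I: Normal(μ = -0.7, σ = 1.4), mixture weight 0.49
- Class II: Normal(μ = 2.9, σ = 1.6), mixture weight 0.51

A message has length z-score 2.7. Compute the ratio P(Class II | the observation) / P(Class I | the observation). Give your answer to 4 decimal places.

Only the two components matter; the odds are (π_i f_i(x)) / (π_j f_j(x)).
Component likelihoods at x = 2.7:
  L_I = 0.0149299
  L_II = 0.247399
Posterior odds = (π_II·L_II) / (π_I·L_I) = (0.51·0.247399) / (0.49·0.0149299) = 0.126173 / 0.00731564 ≈ 17.2470

17.2470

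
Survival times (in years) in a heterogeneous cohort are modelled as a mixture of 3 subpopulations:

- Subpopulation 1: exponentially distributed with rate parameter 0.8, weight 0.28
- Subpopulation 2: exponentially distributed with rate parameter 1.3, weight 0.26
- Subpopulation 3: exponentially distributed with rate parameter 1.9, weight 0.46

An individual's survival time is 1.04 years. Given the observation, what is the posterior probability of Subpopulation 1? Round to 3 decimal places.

0.318

By Bayes' theorem, P(k | x) = w_k f_k(x) / Σ_j w_j f_j(x).
Evaluate each component's likelihood at the observed value:
  L_1 = 0.8·e^(−0.8·1.04) = 0.8·e^(−0.8320) = 0.348142
  L_2 = 1.3·e^(−1.3·1.04) = 1.3·e^(−1.3520) = 0.336339
  L_3 = 1.9·e^(−1.9·1.04) = 1.9·e^(−1.9760) = 0.263383
Weight by the priors:
  w_1·L_1 = 0.28 × 0.348142 = 0.0974799
  w_2·L_2 = 0.26 × 0.336339 = 0.0874481
  w_3·L_3 = 0.46 × 0.263383 = 0.121156
Normaliser: 0.0974799 + 0.0874481 + 0.121156 = 0.306084
Responsibility of Subpopulation 1: 0.0974799 / 0.306084 ≈ 0.318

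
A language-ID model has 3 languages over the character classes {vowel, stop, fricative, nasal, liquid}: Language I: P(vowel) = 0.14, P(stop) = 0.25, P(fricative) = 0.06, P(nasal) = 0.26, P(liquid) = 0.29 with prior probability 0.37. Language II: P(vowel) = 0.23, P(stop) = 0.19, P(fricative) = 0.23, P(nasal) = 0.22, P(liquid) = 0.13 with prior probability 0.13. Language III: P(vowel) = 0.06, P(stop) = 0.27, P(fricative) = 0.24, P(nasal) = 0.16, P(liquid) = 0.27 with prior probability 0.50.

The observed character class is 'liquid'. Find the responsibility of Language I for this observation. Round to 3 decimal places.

0.414

Apply Bayes' rule: the posterior for each component is proportional to its prior times its likelihood at x.
Evaluate each component's likelihood at the observed value:
  L_I = 0.29
  L_II = 0.13
  L_III = 0.27
Prior × likelihood for each component:
  w_I·L_I = 0.37 × 0.29 = 0.1073
  w_II·L_II = 0.13 × 0.13 = 0.0169
  w_III·L_III = 0.50 × 0.27 = 0.135
Marginal: 0.1073 + 0.0169 + 0.135 = 0.2592
So the posterior for Language I is 0.1073 / 0.2592 ≈ 0.414.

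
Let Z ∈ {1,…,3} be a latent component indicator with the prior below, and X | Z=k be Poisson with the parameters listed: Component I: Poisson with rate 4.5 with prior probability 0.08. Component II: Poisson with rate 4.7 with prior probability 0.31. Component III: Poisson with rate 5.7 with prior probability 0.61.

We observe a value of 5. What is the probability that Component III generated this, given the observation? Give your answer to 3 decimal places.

By Bayes' theorem, P(k | x) = π_k f_k(x) / Σ_j π_j f_j(x).
Poisson probabilities:
  L_I = 0.170827
  L_II = 0.17383
  L_III = 0.16777
Multiply by the mixture weights:
  π_I·L_I = 0.08 × 0.170827 = 0.0136661
  π_II·L_II = 0.31 × 0.17383 = 0.0538872
  π_III·L_III = 0.61 × 0.16777 = 0.10234
Denominator: 0.0136661 + 0.0538872 + 0.10234 = 0.169893
P(Component III | data) = 0.10234 / 0.169893 ≈ 0.602

0.602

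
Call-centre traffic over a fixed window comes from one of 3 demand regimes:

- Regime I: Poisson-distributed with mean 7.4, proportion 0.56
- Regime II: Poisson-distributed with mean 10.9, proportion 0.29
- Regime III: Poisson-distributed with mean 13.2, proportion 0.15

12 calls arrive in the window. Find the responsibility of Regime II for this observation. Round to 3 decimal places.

0.470

The responsibility of component k is π_k f_k(x) divided by Σ_j π_j f_j(x).
Evaluate each component's likelihood at the observed value:
  f_I = 0.0344084
  f_II = 0.108385
  f_III = 0.108109
Weight by the priors:
  π_I·f_I = 0.56 × 0.0344084 = 0.0192687
  π_II·f_II = 0.29 × 0.108385 = 0.0314318
  π_III·f_III = 0.15 × 0.108109 = 0.0162164
Normaliser: 0.0192687 + 0.0314318 + 0.0162164 = 0.0669169
Responsibility of Regime II: 0.0314318 / 0.0669169 ≈ 0.470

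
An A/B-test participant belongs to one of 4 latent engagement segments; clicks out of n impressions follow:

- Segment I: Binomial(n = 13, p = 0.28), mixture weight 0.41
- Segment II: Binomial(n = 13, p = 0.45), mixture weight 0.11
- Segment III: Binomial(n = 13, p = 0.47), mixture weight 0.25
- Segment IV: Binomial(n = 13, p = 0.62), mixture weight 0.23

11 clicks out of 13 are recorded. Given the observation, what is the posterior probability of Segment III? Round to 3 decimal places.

The responsibility of component k is π_k f_k(x) divided by Σ_j π_j f_j(x).
Component likelihoods at x = 11 clicks out of 13:
  L_I = 3.3535e-05
  L_II = 0.00361541
  L_III = 0.00541655
  L_IV = 0.0586098
Multiply by the mixture weights:
  π_I·L_I = 0.41 × 3.3535e-05 = 1.37493e-05
  π_II·L_II = 0.11 × 0.00361541 = 0.000397695
  π_III·L_III = 0.25 × 0.00541655 = 0.00135414
  π_IV·L_IV = 0.23 × 0.0586098 = 0.0134803
Normaliser: 1.37493e-05 + 0.000397695 + 0.00135414 + 0.0134803 = 0.0152458
P(Segment III | x) ≈ 0.089

0.089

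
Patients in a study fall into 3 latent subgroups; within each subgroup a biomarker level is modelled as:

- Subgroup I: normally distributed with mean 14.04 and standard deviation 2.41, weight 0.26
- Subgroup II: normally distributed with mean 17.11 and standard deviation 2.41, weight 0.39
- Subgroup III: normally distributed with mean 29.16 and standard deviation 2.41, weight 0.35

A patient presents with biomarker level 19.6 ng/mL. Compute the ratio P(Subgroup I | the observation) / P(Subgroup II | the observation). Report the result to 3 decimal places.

0.079

Posterior odds = (π_i f_i(x)) / (π_j f_j(x)); the normalising sum cancels.
Normal densities:
  L_I = (1/(2.41·√(2π)))·exp(−(19.6−14.04)²/(2·2.41²)) = 0.165536·exp(-2.66125) = 0.0115645
  L_II = (1/(2.41·√(2π)))·exp(−(19.6−17.11)²/(2·2.41²)) = 0.165536·exp(-0.53375) = 0.0970711
  L_III = (1/(2.41·√(2π)))·exp(−(19.6−29.16)²/(2·2.41²)) = 0.165536·exp(-7.86777) = 6.33817e-05
Posterior odds = (π_I·L_I) / (π_II·L_II) = (0.26·0.0115645) / (0.39·0.0970711) = 0.00300677 / 0.0378577 ≈ 0.079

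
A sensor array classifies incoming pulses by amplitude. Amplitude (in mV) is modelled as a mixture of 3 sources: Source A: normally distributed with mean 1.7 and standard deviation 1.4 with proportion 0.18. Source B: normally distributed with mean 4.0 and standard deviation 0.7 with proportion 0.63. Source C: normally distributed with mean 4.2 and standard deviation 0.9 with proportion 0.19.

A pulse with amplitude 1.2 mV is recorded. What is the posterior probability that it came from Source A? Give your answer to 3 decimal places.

By Bayes' theorem, P(k | x) = w_k f_k(x) / Σ_j w_j f_j(x).
Normal densities:
  L_A = (1/(1.4·√(2π)))·exp(−(1.2−1.7)²/(2·1.4²)) = 0.284959·exp(-0.06378) = 0.267353
  L_B = (1/(0.7·√(2π)))·exp(−(1.2−4.0)²/(2·0.7²)) = 0.569918·exp(-8.00000) = 0.000191186
  L_C = (1/(0.9·√(2π)))·exp(−(1.2−4.2)²/(2·0.9²)) = 0.443269·exp(-5.55556) = 0.00171364
Prior × likelihood for each component:
  w_A·L_A = 0.18 × 0.267353 = 0.0481235
  w_B·L_B = 0.63 × 0.000191186 = 0.000120447
  w_C·L_C = 0.19 × 0.00171364 = 0.000325592
Denominator: 0.0481235 + 0.000120447 + 0.000325592 = 0.0485695
So the posterior for Source A is 0.0481235 / 0.0485695 ≈ 0.991.

0.991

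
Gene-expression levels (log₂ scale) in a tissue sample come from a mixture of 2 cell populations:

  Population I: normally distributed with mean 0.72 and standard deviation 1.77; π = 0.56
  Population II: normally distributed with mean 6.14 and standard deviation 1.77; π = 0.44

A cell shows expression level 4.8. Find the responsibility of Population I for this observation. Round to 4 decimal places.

0.1063

By Bayes' theorem, P(k | x) = π_k f_k(x) / Σ_j π_j f_j(x).
Evaluate each component's likelihood at the observed value:
  L_I = 0.0158177
  L_II = 0.169231
Weight by the priors:
  π_I·L_I = 0.56 × 0.0158177 = 0.00885791
  π_II·L_II = 0.44 × 0.169231 = 0.0744617
Denominator: 0.00885791 + 0.0744617 = 0.0833196
P(Population I | the observation) ≈ 0.1063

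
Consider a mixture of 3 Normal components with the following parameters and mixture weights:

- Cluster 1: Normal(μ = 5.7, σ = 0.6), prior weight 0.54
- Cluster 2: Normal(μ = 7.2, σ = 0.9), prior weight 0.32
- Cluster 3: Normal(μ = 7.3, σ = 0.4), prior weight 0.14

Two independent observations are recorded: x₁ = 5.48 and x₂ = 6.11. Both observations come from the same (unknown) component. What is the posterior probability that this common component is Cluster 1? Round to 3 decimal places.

P(component k | x) = π_k·f_k(x) / marginal(x), where marginal(x) = Σ_j π_j·f_j(x).
Since both observations come from the same component, the likelihood for component k is f_k(x₁)·f_k(x₂).
  f_1 = [(1/(0.6·√(2π)))·exp(−(5.48−5.7)²/(2·0.6²)) = 0.664904·exp(-0.06722) = 0.621677] × [0.526457] = 0.327286
  f_2 = [(1/(0.9·√(2π)))·exp(−(5.48−7.2)²/(2·0.9²)) = 0.443269·exp(-1.82617) = 0.0713791] × [0.212891] = 0.015196
  f_3 = [(1/(0.4·√(2π)))·exp(−(5.48−7.3)²/(2·0.4²)) = 0.997356·exp(-10.35125) = 3.18683e-05] × [0.0119388] = 3.8047e-07
Prior × likelihood for each component:
  π_1·f_1 = 0.54 × 0.327286 = 0.176735
  π_2·f_2 = 0.32 × 0.015196 = 0.00486272
  π_3·f_3 = 0.14 × 3.8047e-07 = 5.32658e-08
Marginal: 0.176735 + 0.00486272 + 5.32658e-08 = 0.181597
P(Cluster 1 | x₁,x₂) = 0.176735 / 0.181597 ≈ 0.973

0.973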